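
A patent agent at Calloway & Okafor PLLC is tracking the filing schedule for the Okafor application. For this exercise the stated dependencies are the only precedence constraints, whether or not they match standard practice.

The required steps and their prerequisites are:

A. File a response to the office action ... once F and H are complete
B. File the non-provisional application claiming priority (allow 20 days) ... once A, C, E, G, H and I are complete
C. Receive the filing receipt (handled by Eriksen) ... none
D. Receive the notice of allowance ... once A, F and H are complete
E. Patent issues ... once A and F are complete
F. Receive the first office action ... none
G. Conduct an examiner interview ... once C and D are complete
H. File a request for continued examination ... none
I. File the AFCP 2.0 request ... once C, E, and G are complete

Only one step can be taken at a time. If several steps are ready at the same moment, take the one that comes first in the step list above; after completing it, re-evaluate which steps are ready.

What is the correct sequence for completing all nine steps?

Nothing is required for C, F and H. C is listed earlier → C first.
F and H are both available; F is listed earlier → F.
H is the only step now ready → H.
A needed F and H, now all done → A.
Now D and E have their prerequisites met. D is listed earlier, so D next.
Ready: E and G. E is listed earlier → E.
G needed C and D, now all done → G.
I needed C, E and G, now all done → I.
B needed A, C, E, G, H and I, now all done → B.

C, F, H, A, D, E, G, I, B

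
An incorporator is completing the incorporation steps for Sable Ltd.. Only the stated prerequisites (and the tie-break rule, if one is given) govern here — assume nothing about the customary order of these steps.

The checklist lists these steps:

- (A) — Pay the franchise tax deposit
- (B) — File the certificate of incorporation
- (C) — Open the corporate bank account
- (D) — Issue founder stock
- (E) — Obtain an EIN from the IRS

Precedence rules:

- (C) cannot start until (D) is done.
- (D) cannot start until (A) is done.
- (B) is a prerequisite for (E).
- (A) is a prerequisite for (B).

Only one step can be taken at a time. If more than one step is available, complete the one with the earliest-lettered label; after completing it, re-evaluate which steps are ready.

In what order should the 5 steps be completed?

Only (A) has no prerequisites, so it is first.
(B) and (D) are both available; (B) has the earlier label → (B).
(E) now also ready, so the ready set is {(D), (E)}; (D) has the earlier label → (D).
(C) and (E) are both available; (C) has the earlier label → (C).
(E) needed (B), now all done → (E).

(A), (B), (D), (C), (E)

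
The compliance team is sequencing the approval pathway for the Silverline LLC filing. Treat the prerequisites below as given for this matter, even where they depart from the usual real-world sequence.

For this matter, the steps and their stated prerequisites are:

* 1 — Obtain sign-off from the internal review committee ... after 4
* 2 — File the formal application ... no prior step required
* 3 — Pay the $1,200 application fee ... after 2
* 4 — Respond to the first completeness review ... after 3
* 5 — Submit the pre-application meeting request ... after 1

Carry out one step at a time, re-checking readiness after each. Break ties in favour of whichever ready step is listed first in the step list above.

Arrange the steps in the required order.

2, 3, 4, 1, 5

2 is the only step with nothing outstanding, so it goes first.
3 is the only step now ready → 3.
4 is the only step now ready → 4.
That leaves 1 as the only ready step → 1.
5 needed 1, now all done → 5.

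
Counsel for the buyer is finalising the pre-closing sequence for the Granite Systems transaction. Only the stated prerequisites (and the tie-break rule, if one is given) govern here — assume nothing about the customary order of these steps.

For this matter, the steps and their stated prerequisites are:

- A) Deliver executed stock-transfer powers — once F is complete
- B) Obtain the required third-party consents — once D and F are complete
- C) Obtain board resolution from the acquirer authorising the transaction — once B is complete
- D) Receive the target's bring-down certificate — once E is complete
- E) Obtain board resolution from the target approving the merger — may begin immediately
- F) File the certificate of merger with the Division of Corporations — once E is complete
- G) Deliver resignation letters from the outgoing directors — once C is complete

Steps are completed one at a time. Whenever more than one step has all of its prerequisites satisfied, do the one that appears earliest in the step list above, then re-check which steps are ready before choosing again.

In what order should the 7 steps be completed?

E has no prerequisites → E first.
D and F are both available; D is listed earlier → D.
F is the only step now ready → F.
Ready: A and B. A is listed earlier → A.
B needed D and F, now all done → B.
Next only C has its prerequisites met → C.
That leaves G as the only ready step → G.

E, D, F, A, B, C, G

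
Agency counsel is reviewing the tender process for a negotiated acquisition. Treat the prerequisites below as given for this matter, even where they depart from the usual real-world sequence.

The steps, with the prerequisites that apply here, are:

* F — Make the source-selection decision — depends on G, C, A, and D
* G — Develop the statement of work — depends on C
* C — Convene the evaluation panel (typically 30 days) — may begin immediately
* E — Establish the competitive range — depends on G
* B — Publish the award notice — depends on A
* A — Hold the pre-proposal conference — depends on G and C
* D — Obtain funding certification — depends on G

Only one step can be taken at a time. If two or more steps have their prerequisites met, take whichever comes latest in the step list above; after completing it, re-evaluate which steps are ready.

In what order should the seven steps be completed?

C is the only step with nothing outstanding, so it goes first.
Next only G has its prerequisites met → G.
Ready: D, A and E. D is listed later → D.
A and E are both available; A is listed later → A.
B and F now also ready, so the ready set is {B, E, F}; B is listed later → B.
Ready: E and F. E is listed later → E.
F needed D, A, C and G, now all done → F.

C → G → D → A → B → E → F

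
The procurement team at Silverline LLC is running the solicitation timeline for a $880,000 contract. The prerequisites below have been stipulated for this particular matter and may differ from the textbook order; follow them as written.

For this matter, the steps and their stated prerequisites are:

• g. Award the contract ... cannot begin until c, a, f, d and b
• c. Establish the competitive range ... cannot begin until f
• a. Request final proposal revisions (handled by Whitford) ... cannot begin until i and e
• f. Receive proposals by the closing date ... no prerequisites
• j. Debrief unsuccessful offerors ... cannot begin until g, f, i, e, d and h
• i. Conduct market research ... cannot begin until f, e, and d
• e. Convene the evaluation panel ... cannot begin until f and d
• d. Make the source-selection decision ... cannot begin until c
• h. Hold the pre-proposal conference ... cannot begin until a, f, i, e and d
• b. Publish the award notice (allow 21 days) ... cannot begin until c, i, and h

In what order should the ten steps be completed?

f, c, d, e, i, a, h, b, g, j

f has no prerequisites → f first.
That leaves c as the only ready step → c.
d needed c, now all done → d.
Next only e has its prerequisites met → e.
That leaves i as the only ready step → i.
a is the only step now ready → a.
That leaves h as the only ready step → h.
b needed c, i and h, now all done → b.
g needed c, a, f, d and b, now all done → g.
That leaves j as the only ready step → j.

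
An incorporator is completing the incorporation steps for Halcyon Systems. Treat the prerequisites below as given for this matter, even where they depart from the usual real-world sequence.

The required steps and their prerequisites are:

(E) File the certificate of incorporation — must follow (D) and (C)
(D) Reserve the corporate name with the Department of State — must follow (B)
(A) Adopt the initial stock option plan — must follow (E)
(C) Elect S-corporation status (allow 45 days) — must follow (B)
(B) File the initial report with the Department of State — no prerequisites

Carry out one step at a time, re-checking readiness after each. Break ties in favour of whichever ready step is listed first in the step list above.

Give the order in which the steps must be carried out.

(B), (D), (C), (E), (A)

(B) has no prerequisites → (B) first.
(D) and (C) are both available; (D) is listed earlier → (D).
Next only (C) has its prerequisites met → (C).
Next only (E) has its prerequisites met → (E).
(A) is the only step now ready → (A).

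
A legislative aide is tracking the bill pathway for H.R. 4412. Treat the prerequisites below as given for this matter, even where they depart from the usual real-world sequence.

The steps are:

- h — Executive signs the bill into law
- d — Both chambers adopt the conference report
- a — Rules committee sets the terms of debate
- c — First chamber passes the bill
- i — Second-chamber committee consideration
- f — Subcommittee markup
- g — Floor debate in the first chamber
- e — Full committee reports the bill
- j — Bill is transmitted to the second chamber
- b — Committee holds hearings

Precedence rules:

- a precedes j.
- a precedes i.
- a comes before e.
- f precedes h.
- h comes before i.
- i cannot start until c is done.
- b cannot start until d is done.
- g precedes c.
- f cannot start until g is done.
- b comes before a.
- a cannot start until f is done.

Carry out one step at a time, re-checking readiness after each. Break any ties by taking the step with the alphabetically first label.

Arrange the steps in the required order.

Nothing is required for d and g. d has the earlier label → d first.
b now also ready, so the ready set is {b, g}; b has the earlier label → b.
Next only g has its prerequisites met → g.
Ready: c and f. c has the earlier label → c.
f needed g, now all done → f.
Now a and h have their prerequisites met. a has the earlier label, so a next.
e, h and j are all available; e has the earlier label → e.
Now h and j have their prerequisites met. h has the earlier label, so h next.
Now i and j have their prerequisites met. i has the earlier label, so i next.
Next only j has its prerequisites met → j.

d → b → g → c → f → a → e → h → i → j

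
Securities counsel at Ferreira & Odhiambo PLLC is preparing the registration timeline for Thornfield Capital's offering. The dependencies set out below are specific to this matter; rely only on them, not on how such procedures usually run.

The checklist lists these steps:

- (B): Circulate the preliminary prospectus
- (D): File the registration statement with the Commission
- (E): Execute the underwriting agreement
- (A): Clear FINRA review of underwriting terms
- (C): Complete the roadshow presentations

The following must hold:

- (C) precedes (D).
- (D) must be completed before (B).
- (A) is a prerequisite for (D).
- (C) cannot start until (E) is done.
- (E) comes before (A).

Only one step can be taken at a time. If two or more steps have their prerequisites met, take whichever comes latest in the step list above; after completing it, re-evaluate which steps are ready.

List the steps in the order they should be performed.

(E) has no prerequisites → (E) first.
(C) and (A) are both available; (C) is listed later → (C).
That leaves (A) as the only ready step → (A).
Next only (D) has its prerequisites met → (D).
That leaves (B) as the only ready step → (B).

(E), (C), (A), (D), (B)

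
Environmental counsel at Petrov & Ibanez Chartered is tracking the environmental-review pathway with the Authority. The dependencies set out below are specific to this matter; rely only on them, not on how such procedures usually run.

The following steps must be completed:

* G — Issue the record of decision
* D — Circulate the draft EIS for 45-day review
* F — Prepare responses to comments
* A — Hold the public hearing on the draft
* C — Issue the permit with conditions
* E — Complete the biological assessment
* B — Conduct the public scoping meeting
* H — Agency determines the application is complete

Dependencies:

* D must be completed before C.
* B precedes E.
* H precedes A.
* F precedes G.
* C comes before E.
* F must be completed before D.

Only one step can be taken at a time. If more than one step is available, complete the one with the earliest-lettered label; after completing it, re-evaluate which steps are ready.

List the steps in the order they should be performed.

B F D C E G H A

B, F and H have no prerequisites; B has the earlier label, so B is first.
F and H are both available; F has the earlier label → F.
D, G and H are all available; D has the earlier label → D.
C now also ready, so the ready set is {C, G, H}; C has the earlier label → C.
E now also ready, so the ready set is {E, G, H}; E has the earlier label → E.
G and H are both available; G has the earlier label → G.
H is the only step now ready → H.
A needed H, now all done → A.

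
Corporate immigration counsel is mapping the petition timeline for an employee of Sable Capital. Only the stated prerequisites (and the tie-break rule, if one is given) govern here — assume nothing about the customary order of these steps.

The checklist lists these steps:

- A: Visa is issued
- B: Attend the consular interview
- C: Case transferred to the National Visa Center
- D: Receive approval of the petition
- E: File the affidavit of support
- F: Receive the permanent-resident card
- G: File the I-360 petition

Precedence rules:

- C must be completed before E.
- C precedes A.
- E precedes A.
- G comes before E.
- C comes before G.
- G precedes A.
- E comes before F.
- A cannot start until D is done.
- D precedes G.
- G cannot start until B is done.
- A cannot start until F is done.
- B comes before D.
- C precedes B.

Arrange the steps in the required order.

C B D G E F A

C has no prerequisites → C first.
Next only B has its prerequisites met → B.
That leaves D as the only ready step → D.
That leaves G as the only ready step → G.
That leaves E as the only ready step → E.
F is the only step now ready → F.
Next only A has its prerequisites met → A.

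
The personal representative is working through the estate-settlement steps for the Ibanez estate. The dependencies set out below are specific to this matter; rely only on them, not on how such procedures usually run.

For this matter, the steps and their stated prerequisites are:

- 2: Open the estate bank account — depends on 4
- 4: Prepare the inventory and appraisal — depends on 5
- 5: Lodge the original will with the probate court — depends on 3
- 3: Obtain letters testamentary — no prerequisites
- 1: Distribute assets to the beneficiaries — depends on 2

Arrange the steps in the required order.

3 has no prerequisites → 3 first.
5 is the only step now ready → 5.
Next only 4 has its prerequisites met → 4.
Next only 2 has its prerequisites met → 2.
Next only 1 has its prerequisites met → 1.

3 5 4 2 1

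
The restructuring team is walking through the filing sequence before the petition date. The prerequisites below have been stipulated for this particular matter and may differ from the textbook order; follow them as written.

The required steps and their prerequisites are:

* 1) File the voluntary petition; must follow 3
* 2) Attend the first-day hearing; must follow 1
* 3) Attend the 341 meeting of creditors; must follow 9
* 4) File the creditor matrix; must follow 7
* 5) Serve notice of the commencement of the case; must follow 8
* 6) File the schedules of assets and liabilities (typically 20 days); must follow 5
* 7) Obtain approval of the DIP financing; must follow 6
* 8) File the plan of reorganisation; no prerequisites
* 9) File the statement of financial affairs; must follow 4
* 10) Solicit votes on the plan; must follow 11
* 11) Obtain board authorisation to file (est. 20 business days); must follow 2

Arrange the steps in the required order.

8 5 6 7 4 9 3 1 2 11 10

8 has no prerequisites → 8 first.
That leaves 5 as the only ready step → 5.
6 needed 5, now all done → 6.
Next only 7 has its prerequisites met → 7.
4 needed 7, now all done → 4.
Next only 9 has its prerequisites met → 9.
3 needed 9, now all done → 3.
1 needed 3, now all done → 1.
That leaves 2 as the only ready step → 2.
Next only 11 has its prerequisites met → 11.
10 is the only step now ready → 10.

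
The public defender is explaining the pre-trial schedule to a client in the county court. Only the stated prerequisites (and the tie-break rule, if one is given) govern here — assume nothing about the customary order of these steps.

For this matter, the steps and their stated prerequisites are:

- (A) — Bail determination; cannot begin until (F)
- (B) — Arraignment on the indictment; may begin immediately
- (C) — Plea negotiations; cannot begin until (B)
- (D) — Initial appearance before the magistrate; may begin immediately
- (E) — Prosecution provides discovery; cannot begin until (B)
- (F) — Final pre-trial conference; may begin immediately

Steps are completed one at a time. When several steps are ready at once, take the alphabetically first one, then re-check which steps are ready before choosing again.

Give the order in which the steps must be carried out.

(B) (C) (D) (E) (F) (A)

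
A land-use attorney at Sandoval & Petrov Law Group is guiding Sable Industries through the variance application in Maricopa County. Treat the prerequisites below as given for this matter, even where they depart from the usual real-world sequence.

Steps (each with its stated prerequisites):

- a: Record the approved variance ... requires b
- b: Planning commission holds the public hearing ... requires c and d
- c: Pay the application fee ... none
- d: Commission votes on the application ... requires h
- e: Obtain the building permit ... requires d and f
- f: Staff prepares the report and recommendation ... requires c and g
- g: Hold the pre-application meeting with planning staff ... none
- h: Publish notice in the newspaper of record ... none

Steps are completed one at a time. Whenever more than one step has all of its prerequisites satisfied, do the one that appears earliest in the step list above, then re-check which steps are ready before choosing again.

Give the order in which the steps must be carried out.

c, g and h have no prerequisites; c is listed earlier, so c is first.
g and h are both available; g is listed earlier → g.
f and h are both available; f is listed earlier → f.
That leaves h as the only ready step → h.
That leaves d as the only ready step → d.
Now b and e have their prerequisites met. b is listed earlier, so b next.
Now a and e have their prerequisites met. a is listed earlier, so a next.
That leaves e as the only ready step → e.

c g f h d b a e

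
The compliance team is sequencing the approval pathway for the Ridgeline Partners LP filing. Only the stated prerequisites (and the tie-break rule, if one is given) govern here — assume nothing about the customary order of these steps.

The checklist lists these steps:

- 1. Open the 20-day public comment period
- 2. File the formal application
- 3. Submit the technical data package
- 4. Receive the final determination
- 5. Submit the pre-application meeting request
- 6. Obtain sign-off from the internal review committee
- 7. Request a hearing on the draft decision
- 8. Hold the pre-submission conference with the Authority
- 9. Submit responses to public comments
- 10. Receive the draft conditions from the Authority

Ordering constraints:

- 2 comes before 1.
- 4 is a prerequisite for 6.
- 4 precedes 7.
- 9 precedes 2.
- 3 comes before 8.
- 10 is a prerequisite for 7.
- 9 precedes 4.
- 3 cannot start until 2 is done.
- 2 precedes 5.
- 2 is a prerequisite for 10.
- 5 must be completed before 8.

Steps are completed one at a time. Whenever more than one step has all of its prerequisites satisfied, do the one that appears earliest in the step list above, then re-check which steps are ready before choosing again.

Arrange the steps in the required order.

9 is the only step with nothing outstanding, so it goes first.
2 and 4 are both available; 2 is listed earlier → 2.
1, 3, 5 and 10 now also ready, so the ready set is {1, 3, 4, 5, 10}; 1 is listed earlier → 1.
3, 4, 5 and 10 are all available; 3 is listed earlier → 3.
Now 4, 5 and 10 have their prerequisites met. 4 is listed earlier, so 4 next.
Ready: 5, 6 and 10. 5 is listed earlier → 5.
8 now also ready, so the ready set is {6, 8, 10}; 6 is listed earlier → 6.
8 and 10 are both available; 8 is listed earlier → 8.
10 is the only step now ready → 10.
7 needed 4 and 10, now all done → 7.

9 2 1 3 4 5 6 8 10 7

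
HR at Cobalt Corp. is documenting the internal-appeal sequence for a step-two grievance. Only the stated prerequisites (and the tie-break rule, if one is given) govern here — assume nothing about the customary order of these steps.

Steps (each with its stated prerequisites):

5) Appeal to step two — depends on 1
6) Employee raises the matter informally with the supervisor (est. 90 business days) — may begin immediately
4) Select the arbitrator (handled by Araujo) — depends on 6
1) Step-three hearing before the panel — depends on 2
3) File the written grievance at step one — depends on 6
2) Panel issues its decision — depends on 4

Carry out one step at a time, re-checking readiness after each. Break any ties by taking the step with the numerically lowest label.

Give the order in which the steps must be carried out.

6 has no prerequisites → 6 first.
Ready: 3 and 4. 3 has the earlier label → 3.
4 needed 6, now all done → 4.
2 needed 4, now all done → 2.
1 needed 2, now all done → 1.
5 needed 1, now all done → 5.

6 3 4 2 1 5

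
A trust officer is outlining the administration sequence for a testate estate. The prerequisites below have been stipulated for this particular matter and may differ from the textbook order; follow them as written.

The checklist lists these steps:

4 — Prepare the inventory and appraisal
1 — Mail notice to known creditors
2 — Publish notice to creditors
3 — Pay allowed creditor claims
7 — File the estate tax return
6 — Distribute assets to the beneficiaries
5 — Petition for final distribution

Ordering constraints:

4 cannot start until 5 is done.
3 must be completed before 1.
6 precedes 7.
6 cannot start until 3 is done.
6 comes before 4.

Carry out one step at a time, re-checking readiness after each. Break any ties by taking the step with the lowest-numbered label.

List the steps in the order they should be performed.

2 3 1 5 6 4 7

2, 3 and 5 have no prerequisites; 2 has the earlier label, so 2 is first.
Ready: 3 and 5. 3 has the earlier label → 3.
Now 1, 5 and 6 have their prerequisites met. 1 has the earlier label, so 1 next.
Ready: 5 and 6. 5 has the earlier label → 5.
6 needed 3, now all done → 6.
Now 4 and 7 have their prerequisites met. 4 has the earlier label, so 4 next.
7 needed 6, now all done → 7.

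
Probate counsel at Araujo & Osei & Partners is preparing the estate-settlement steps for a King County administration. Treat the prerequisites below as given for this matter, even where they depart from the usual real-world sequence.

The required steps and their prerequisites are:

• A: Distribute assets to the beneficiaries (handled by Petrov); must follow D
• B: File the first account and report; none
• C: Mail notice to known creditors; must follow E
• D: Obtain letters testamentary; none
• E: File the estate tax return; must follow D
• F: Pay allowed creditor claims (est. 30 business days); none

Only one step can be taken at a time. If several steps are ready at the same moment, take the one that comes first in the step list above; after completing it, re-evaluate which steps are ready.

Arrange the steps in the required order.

B, D and F have no prerequisites; B is listed earlier, so B is first.
Now D and F have their prerequisites met. D is listed earlier, so D next.
Ready: A, E and F. A is listed earlier → A.
Now E and F have their prerequisites met. E is listed earlier, so E next.
Ready: C and F. C is listed earlier → C.
That leaves F as the only ready step → F.

B D A E C F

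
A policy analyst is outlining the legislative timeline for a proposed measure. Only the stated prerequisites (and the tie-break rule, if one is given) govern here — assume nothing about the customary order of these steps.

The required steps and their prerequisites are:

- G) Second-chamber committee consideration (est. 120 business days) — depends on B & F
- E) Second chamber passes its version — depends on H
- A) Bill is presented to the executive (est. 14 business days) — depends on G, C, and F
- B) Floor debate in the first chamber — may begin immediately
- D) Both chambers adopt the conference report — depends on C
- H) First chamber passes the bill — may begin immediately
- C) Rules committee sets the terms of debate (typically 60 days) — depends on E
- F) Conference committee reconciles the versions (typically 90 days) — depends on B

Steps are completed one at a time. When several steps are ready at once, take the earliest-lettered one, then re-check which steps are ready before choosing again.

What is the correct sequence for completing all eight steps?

B, F, G, H, E, C, A, D

Nothing is required for B and H. B has the earlier label → B first.
F now also ready, so the ready set is {F, H}; F has the earlier label → F.
G now also ready, so the ready set is {G, H}; G has the earlier label → G.
Next only H has its prerequisites met → H.
Next only E has its prerequisites met → E.
C is the only step now ready → C.
Now A and D have their prerequisites met. A has the earlier label, so A next.
D needed C, now all done → D.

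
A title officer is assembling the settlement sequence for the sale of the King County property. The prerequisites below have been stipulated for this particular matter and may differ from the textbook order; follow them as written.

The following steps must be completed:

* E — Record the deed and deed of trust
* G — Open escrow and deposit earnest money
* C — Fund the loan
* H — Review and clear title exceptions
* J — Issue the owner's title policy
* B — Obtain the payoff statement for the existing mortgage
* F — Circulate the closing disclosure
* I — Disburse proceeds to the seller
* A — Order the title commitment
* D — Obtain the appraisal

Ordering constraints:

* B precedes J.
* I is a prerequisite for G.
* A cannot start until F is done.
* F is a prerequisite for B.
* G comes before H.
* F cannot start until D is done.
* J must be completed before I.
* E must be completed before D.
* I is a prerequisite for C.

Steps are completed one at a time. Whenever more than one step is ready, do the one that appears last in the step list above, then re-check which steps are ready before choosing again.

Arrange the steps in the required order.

E D F A B J I C G H

E has no prerequisites → E first.
D needed E, now all done → D.
F needed D, now all done → F.
Ready: A and B. A is listed later → A.
That leaves B as the only ready step → B.
That leaves J as the only ready step → J.
I needed J, now all done → I.
C and G are both available; C is listed later → C.
G is the only step now ready → G.
H needed G, now all done → H.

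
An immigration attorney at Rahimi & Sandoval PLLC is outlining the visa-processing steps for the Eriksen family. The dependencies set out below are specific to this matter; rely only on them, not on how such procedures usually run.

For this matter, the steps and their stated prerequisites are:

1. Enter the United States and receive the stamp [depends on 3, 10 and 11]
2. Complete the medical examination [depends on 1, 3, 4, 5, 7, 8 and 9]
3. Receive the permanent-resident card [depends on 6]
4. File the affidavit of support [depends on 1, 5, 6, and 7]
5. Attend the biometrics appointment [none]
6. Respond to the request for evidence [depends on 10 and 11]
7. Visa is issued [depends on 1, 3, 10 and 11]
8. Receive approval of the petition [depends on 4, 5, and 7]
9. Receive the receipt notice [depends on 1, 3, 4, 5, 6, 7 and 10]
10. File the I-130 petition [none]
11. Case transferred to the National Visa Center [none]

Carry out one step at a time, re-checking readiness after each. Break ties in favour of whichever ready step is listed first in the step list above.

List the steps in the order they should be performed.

5, 10 and 11 have no prerequisites; 5 is listed earlier, so 5 is first.
Now 10 and 11 have their prerequisites met. 10 is listed earlier, so 10 next.
Next only 11 has its prerequisites met → 11.
6 is the only step now ready → 6.
Next only 3 has its prerequisites met → 3.
1 needed 3, 10 and 11, now all done → 1.
That leaves 7 as the only ready step → 7.
That leaves 4 as the only ready step → 4.
Now 8 and 9 have their prerequisites met. 8 is listed earlier, so 8 next.
9 needed 1, 3, 4, 5, 6, 7 and 10, now all done → 9.
2 is the only step now ready → 2.

5, 10, 11, 6, 3, 1, 7, 4, 8, 9, 2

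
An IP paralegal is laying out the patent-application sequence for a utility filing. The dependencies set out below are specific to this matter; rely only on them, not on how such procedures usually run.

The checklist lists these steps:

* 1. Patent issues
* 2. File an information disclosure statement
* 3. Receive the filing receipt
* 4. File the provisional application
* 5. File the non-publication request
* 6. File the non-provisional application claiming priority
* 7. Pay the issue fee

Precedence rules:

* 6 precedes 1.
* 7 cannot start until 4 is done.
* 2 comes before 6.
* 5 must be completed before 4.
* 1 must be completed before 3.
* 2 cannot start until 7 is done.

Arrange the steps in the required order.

5 → 4 → 7 → 2 → 6 → 1 → 3

Only 5 has no prerequisites, so it is first.
4 needed 5, now all done → 4.
7 needed 4, now all done → 7.
That leaves 2 as the only ready step → 2.
6 is the only step now ready → 6.
1 is the only step now ready → 1.
3 needed 1, now all done → 3.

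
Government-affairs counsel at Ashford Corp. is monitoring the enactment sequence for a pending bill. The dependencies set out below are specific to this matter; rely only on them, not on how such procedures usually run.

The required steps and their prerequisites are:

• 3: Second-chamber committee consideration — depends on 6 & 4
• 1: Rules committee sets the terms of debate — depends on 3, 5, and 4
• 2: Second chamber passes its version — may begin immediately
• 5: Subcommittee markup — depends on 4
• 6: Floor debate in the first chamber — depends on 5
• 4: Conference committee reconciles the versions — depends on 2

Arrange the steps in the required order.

Only 2 has no prerequisites, so it is first.
4 needed 2, now all done → 4.
That leaves 5 as the only ready step → 5.
6 is the only step now ready → 6.
Next only 3 has its prerequisites met → 3.
1 needed 3, 5 and 4, now all done → 1.

2 4 5 6 3 1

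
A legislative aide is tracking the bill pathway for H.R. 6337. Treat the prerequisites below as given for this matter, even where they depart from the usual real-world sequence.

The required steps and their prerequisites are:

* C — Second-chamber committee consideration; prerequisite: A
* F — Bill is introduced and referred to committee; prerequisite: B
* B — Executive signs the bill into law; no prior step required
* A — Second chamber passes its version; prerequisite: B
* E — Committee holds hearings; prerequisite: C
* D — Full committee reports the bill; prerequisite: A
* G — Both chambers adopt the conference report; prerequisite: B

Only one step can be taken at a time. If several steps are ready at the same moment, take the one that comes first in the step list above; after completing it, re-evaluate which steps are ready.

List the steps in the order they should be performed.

Only B has no prerequisites, so it is first.
F, A and G are all available; F is listed earlier → F.
A and G are both available; A is listed earlier → A.
C and D now also ready, so the ready set is {C, D, G}; C is listed earlier → C.
E now also ready, so the ready set is {E, D, G}; E is listed earlier → E.
D and G are both available; D is listed earlier → D.
Next only G has its prerequisites met → G.

B, F, A, C, E, D, G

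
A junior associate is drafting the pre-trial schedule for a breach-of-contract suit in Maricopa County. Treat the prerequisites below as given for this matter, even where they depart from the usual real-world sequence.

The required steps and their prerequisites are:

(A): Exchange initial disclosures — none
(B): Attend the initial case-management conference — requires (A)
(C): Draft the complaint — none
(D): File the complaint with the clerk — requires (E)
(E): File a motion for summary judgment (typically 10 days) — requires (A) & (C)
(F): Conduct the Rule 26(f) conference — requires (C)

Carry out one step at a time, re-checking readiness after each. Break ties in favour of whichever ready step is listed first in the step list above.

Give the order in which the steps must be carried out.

(A) (B) (C) (E) (D) (F)

Nothing is required for (A) and (C). (A) is listed earlier → (A) first.
(B) now also ready, so the ready set is {(B), (C)}; (B) is listed earlier → (B).
Next only (C) has its prerequisites met → (C).
Now (E) and (F) have their prerequisites met. (E) is listed earlier, so (E) next.
(D) and (F) are both available; (D) is listed earlier → (D).
Next only (F) has its prerequisites met → (F).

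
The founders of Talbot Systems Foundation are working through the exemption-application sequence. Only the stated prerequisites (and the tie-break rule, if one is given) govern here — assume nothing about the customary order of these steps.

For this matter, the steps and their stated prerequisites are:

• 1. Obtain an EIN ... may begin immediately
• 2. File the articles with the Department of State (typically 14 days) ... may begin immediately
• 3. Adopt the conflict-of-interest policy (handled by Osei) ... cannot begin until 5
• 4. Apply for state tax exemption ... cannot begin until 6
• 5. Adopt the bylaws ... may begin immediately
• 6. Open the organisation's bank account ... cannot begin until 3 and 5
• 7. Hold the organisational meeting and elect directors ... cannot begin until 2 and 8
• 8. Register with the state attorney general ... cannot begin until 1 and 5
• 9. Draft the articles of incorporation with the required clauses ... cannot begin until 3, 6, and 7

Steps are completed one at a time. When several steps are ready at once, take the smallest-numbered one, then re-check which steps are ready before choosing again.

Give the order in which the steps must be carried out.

Nothing is required for 1, 2 and 5. 1 has the earlier label → 1 first.
Now 2 and 5 have their prerequisites met. 2 has the earlier label, so 2 next.
Next only 5 has its prerequisites met → 5.
Now 3 and 8 have their prerequisites met. 3 has the earlier label, so 3 next.
Ready: 6 and 8. 6 has the earlier label → 6.
4 now also ready, so the ready set is {4, 8}; 4 has the earlier label → 4.
That leaves 8 as the only ready step → 8.
7 needed 2 and 8, now all done → 7.
Next only 9 has its prerequisites met → 9.

1 2 5 3 6 4 8 7 9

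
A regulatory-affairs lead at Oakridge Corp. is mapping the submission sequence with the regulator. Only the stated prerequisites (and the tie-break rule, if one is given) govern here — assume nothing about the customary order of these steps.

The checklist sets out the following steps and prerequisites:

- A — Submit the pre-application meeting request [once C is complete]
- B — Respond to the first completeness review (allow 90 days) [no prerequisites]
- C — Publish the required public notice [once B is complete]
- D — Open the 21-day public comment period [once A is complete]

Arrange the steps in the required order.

B, C, A, D

B is the only step with nothing outstanding, so it goes first.
Next only C has its prerequisites met → C.
Next only A has its prerequisites met → A.
That leaves D as the only ready step → D.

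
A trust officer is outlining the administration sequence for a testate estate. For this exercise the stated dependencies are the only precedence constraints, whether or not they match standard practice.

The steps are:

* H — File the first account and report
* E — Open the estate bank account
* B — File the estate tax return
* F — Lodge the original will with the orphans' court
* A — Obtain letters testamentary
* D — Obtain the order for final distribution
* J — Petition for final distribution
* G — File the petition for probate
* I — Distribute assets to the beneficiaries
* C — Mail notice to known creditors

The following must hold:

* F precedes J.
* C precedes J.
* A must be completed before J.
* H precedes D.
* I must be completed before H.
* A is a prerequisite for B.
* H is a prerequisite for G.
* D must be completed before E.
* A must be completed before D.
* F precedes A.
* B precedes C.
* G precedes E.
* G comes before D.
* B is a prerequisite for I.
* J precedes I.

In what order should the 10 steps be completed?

F, A, B, C, J, I, H, G, D, E

F has no prerequisites → F first.
Next only A has its prerequisites met → A.
That leaves B as the only ready step → B.
That leaves C as the only ready step → C.
J is the only step now ready → J.
That leaves I as the only ready step → I.
H needed I, now all done → H.
That leaves G as the only ready step → G.
D is the only step now ready → D.
E needed D and G, now all done → E.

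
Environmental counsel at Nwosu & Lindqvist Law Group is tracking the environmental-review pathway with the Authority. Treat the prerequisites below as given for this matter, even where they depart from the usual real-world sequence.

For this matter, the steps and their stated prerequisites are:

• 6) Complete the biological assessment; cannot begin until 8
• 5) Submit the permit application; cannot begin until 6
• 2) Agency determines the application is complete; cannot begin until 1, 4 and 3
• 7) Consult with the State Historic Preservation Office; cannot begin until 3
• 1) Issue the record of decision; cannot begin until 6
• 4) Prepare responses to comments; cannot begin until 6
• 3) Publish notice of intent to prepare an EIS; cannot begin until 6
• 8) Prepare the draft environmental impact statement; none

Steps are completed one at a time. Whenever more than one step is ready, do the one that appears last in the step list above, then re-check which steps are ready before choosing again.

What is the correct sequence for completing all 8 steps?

8 has no prerequisites → 8 first.
6 needed 8, now all done → 6.
3, 4, 1 and 5 are all available; 3 is listed later → 3.
Now 4, 1, 7 and 5 have their prerequisites met. 4 is listed later, so 4 next.
Now 1, 7 and 5 have their prerequisites met. 1 is listed later, so 1 next.
Now 7, 2 and 5 have their prerequisites met. 7 is listed later, so 7 next.
Ready: 2 and 5. 2 is listed later → 2.
5 needed 6, now all done → 5.

8 6 3 4 1 7 2 5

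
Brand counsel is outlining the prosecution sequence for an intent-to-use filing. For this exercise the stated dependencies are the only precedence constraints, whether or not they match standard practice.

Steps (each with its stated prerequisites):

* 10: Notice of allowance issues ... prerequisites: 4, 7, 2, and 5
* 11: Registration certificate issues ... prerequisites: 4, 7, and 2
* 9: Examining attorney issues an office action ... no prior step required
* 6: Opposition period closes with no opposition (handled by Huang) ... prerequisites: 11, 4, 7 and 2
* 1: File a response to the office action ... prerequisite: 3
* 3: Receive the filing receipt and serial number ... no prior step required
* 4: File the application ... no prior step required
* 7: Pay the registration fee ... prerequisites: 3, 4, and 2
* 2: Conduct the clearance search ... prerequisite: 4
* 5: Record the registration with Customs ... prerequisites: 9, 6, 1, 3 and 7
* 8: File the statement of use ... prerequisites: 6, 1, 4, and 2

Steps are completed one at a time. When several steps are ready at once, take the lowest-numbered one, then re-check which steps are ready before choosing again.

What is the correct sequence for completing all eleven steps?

3, 1, 4, 2, 7, 9, 11, 6, 5, 8, 10

Nothing is required for 3, 4 and 9. 3 has the earlier label → 3 first.
1 now also ready, so the ready set is {1, 4, 9}; 1 has the earlier label → 1.
Now 4 and 9 have their prerequisites met. 4 has the earlier label, so 4 next.
Ready: 2 and 9. 2 has the earlier label → 2.
Now 7 and 9 have their prerequisites met. 7 has the earlier label, so 7 next.
11 now also ready, so the ready set is {9, 11}; 9 has the earlier label → 9.
Next only 11 has its prerequisites met → 11.
6 needed 2, 4, 7 and 11, now all done → 6.
5 and 8 are both available; 5 has the earlier label → 5.
10 now also ready, so the ready set is {8, 10}; 8 has the earlier label → 8.
10 needed 2, 4, 5 and 7, now all done → 10.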